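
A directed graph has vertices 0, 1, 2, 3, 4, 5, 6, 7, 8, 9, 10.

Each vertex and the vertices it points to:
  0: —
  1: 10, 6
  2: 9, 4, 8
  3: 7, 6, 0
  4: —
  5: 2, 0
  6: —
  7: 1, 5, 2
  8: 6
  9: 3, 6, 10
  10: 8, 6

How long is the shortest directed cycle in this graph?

4

For each vertex v, BFS finds the shortest path from v back to v.
The shortest such closed walk is 7 → 2 → 9 → 3 → 7, length 4.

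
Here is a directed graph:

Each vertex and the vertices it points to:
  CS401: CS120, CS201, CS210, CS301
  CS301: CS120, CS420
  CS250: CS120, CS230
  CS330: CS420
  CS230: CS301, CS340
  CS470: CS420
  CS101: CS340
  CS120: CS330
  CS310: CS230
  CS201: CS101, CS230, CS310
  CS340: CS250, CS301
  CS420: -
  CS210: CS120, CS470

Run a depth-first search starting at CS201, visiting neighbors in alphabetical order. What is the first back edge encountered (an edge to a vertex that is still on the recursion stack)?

DFS from CS201 (visiting neighbors in alphabetical order); mark gray on enter, black on exit:
CS201 gray
  CS101 gray
    CS340 gray
      CS250 gray
        CS120 gray
          CS330 gray
            CS420 gray
            CS420 black
          CS330 black
        CS120 black
        CS230 gray
          CS301 gray
            CS301→CS120: CS120 black — skip
            CS301→CS420: CS420 black — skip
          CS301 black
          CS230→CS340: CS340 is gray → back edge
First back edge: CS230 → CS340.

CS230→CS340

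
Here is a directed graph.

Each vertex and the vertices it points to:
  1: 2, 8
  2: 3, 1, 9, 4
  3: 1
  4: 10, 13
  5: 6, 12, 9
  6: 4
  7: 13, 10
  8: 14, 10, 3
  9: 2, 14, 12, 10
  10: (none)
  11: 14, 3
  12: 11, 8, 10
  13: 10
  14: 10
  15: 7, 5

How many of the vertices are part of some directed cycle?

7

A vertex is on a directed cycle iff it belongs to a strongly connected component of size ≥ 2 (or has a self-loop).
The vertices on cycles are {1, 2, 3, 8, 9, 11, 12} — 7 in total.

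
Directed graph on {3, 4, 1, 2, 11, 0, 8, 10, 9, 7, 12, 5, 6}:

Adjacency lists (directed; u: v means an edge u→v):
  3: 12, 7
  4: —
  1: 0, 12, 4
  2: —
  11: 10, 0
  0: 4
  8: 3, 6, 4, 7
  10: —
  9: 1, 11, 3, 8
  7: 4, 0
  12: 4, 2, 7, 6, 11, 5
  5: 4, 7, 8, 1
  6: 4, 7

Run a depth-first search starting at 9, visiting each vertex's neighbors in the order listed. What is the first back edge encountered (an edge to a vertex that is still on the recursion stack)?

DFS from 9 (visiting each vertex's neighbors in the order listed); mark gray on enter, black on exit:
9 gray
  1 gray
    0 gray
      4 gray
      4 black
    0 black
    12 gray
      12→4: 4 black — skip
      2 gray
      2 black
      7 gray
        7→4: 4 black — skip
        7→0: 0 black — skip
      7 black
      6 gray
        6→4: 4 black — skip
        6→7: 7 black — skip
      6 black
      11 gray
        10 gray
        10 black
        11→0: 0 black — skip
      11 black
      5 gray
        5→4: 4 black — skip
        5→7: 7 black — skip
        8 gray
          3 gray
            3→12: 12 is gray → back edge
First back edge: 3 → 12.

3→12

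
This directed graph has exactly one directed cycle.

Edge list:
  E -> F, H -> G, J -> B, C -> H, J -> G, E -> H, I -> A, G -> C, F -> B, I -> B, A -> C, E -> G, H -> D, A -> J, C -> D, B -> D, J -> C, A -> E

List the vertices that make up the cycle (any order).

C, G, H

DFS with gray/black marking from G:
G gray
  C gray
    H gray
      D gray
      D black
      H→G: G is gray → back edge
Back edge closes the cycle G → C → H → G; its vertices are {C, G, H}.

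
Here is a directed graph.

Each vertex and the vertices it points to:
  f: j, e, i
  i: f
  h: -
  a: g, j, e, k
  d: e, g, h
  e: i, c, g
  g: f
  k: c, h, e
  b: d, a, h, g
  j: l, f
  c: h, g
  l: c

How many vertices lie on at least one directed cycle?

A vertex is on a directed cycle iff it belongs to a strongly connected component of size ≥ 2 (or has a self-loop).
The vertices on cycles are {c, e, f, g, i, j, l} — 7 in total.

7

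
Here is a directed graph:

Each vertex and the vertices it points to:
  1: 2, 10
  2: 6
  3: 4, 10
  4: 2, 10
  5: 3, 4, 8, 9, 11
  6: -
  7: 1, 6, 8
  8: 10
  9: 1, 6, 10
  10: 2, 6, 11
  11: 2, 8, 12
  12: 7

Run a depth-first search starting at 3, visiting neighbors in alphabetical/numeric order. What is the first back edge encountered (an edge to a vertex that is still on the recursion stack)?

DFS from 3 (visiting neighbors in alphabetical/numeric order); mark gray on enter, black on exit:
3 gray
  4 gray
    2 gray
      6 gray
      6 black
    2 black
    10 gray
      10→2: 2 black — skip
      10→6: 6 black — skip
      11 gray
        11→2: 2 black — skip
        8 gray
          8→10: 10 is gray → back edge
First back edge: 8 → 10.

8→10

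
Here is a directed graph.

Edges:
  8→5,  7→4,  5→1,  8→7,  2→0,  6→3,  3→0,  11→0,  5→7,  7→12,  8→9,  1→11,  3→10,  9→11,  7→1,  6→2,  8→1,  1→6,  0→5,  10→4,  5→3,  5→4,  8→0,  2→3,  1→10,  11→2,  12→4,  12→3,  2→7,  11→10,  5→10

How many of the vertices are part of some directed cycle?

9

A vertex is on a directed cycle iff it belongs to a strongly connected component of size ≥ 2 (or has a self-loop).
The vertices on cycles are {0, 1, 2, 3, 5, 6, 7, 11, 12} — 9 in total.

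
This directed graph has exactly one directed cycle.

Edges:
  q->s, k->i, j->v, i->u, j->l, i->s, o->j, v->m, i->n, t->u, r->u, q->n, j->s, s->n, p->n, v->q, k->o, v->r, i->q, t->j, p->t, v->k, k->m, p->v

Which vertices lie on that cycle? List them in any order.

j, k, o, v

DFS with gray/black marking from v:
v gray
  r gray
    u gray
    u black
  r black
  k gray
    o gray
      j gray
        j→v: v is gray → back edge
Back edge closes the cycle v → k → o → j → v; its vertices are {j, k, o, v}.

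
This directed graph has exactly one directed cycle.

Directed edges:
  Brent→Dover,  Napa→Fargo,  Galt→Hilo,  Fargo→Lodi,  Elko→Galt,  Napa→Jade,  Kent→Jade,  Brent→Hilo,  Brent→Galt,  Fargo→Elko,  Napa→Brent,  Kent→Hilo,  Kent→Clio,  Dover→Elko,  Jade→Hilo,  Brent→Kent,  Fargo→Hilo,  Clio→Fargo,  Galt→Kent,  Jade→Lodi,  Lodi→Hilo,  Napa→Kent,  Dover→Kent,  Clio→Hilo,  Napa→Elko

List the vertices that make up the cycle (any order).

DFS with gray/black marking from Kent:
Kent gray
  Clio gray
    Fargo gray
      Lodi gray
        Hilo gray
        Hilo black
      Lodi black
      Elko gray
        Galt gray
          Galt→Kent: Kent is gray → back edge
Back edge closes the cycle Kent → Clio → Fargo → Elko → Galt → Kent; its vertices are {Clio, Elko, Galt, Kent, Fargo}.

Clio, Elko, Galt, Kent, Fargo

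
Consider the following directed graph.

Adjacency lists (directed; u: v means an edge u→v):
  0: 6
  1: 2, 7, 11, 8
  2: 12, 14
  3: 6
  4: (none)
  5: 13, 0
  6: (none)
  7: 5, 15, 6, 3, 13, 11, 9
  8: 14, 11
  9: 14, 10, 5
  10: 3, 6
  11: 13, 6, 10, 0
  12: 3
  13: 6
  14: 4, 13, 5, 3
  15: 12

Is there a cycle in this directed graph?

No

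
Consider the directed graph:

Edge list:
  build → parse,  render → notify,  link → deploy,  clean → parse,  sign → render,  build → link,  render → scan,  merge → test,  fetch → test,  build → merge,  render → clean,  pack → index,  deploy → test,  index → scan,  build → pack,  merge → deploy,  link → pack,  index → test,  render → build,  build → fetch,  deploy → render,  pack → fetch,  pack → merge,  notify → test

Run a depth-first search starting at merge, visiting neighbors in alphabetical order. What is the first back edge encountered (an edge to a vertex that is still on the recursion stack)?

DFS from merge (visiting neighbors in alphabetical order); mark gray on enter, black on exit:
merge gray
  deploy gray
    render gray
      build gray
        fetch gray
          test gray
          test black
        fetch black
        link gray
          link→deploy: deploy is gray → back edge
First back edge: link → deploy.

link->deploy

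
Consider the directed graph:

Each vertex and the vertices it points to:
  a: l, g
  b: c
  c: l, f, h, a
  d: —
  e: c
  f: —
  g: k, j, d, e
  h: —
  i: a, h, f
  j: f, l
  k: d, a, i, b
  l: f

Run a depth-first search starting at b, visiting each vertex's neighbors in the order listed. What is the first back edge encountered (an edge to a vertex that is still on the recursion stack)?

k→a

DFS from b (visiting each vertex's neighbors in the order listed); mark gray on enter, black on exit:
b gray
  c gray
    l gray
      f gray
      f black
    l black
    c→f: f black — skip
    h gray
    h black
    a gray
      a→l: l black — skip
      g gray
        k gray
          d gray
          d black
          k→a: a is gray → back edge
First back edge: k → a.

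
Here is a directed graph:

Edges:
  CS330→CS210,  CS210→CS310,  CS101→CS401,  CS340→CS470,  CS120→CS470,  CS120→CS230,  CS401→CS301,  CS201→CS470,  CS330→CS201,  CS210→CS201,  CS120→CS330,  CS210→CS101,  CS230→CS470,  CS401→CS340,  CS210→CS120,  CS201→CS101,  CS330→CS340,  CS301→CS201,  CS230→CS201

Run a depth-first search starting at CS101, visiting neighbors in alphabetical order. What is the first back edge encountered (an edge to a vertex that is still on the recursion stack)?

DFS from CS101 (visiting neighbors in alphabetical order); mark gray on enter, black on exit:
CS101 gray
  CS401 gray
    CS301 gray
      CS201 gray
        CS201→CS101: CS101 is gray → back edge
First back edge: CS201 → CS101.

CS201->CS101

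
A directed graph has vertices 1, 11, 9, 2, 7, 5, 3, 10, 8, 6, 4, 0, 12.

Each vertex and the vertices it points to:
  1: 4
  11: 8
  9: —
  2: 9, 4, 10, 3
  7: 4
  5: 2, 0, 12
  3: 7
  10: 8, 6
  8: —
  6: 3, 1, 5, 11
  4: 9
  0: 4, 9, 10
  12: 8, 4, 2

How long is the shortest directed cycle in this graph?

4

For each vertex v, BFS finds the shortest path from v back to v.
The shortest such closed walk is 10 → 6 → 5 → 0 → 10, length 4.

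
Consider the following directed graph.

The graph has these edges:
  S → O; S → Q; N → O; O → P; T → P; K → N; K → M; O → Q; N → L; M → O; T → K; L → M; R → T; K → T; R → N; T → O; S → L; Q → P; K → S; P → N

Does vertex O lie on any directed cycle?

Yes

O is on a cycle iff O can reach itself via ≥1 edge.
O → P → N → O — yes.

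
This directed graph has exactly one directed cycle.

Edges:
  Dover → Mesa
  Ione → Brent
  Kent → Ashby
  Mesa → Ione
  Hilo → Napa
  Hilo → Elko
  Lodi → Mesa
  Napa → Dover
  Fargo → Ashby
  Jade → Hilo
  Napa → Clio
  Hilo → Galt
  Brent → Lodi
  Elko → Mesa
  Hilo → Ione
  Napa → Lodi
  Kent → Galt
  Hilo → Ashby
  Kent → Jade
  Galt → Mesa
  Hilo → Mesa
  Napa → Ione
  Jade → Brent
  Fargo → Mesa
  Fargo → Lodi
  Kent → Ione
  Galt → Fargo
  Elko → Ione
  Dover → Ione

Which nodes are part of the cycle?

Ione, Lodi, Mesa, Brent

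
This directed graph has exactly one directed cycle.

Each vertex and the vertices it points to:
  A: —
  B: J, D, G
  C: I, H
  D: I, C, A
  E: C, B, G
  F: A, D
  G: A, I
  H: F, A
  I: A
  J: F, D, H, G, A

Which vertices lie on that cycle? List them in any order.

C, D, F, H

DFS with gray/black marking from C:
C gray
  I gray
    A gray
    A black
  I black
  H gray
    F gray
      F→A: A black — skip
      D gray
        D→I: I black — skip
        D→C: C is gray → back edge
Back edge closes the cycle C → H → F → D → C; its vertices are {C, D, F, H}.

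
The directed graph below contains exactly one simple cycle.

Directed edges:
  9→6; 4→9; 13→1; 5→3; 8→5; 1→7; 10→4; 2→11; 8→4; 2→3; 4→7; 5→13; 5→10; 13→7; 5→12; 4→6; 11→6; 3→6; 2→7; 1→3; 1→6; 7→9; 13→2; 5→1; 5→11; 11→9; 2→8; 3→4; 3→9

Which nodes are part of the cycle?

2, 5, 8, 13

DFS with gray/black marking from 8:
8 gray
  5 gray
    11 gray
      9 gray
        6 gray
        6 black
      9 black
      11→6: 6 black — skip
    11 black
    3 gray
      3→6: 6 black — skip
      4 gray
        4→6: 6 black — skip
        4→9: 9 black — skip
        7 gray
          7→9: 9 black — skip
        7 black
      4 black
      3→9: 9 black — skip
    3 black
    13 gray
      1 gray
        1→7: 7 black — skip
        1→3: 3 black — skip
        1→6: 6 black — skip
      1 black
      2 gray
        2→11: 11 black — skip
        2→7: 7 black — skip
        2→8: 8 is gray → back edge
Back edge closes the cycle 8 → 5 → 13 → 2 → 8; its vertices are {2, 5, 8, 13}.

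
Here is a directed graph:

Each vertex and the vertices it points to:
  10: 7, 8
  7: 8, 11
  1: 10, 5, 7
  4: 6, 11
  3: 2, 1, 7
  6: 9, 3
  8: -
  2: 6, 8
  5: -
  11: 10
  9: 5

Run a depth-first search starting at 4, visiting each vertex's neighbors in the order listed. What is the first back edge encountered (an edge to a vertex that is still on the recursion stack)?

2→6

DFS from 4 (visiting each vertex's neighbors in the order listed); mark gray on enter, black on exit:
4 gray
  6 gray
    9 gray
      5 gray
      5 black
    9 black
    3 gray
      2 gray
        2→6: 6 is gray → back edge
First back edge: 2 → 6.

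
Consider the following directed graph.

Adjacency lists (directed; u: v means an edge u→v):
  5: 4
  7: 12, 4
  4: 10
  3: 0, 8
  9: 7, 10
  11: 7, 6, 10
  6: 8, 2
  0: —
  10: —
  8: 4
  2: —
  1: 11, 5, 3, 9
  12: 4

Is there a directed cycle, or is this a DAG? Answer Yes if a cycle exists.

No

DFS with white/gray/black marking, starting from 8:
8 gray
  4 gray
    10 gray
    10 black
  4 black
8 black
5 gray
  5→4: 4 black — skip
5 black
7 gray
  12 gray
    12→4: 4 black — skip
  12 black
  7→4: 4 black — skip
7 black
3 gray
  0 gray
  0 black
  3→8: 8 black — skip
3 black
9 gray
  9→7: 7 black — skip
  9→10: 10 black — skip
9 black
11 gray
  11→7: 7 black — skip
  6 gray
    6→8: 8 black — skip
    2 gray
    2 black
  6 black
  11→10: 10 black — skip
11 black
1 gray
  1→11: 11 black — skip
  1→5: 5 black — skip
  1→3: 3 black — skip
  1→9: 9 black — skip
1 black
Every edge goes to a white or black vertex — no back edge, so the graph is acyclic.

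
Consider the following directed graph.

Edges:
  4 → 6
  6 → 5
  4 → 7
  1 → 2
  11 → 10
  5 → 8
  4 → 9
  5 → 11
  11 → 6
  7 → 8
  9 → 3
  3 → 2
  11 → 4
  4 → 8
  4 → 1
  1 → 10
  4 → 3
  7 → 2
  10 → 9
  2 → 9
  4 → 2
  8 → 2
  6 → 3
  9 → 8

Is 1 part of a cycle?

No

1 lies on a cycle iff there is a path from 1 back to itself.
Exploring from 1, it never reaches itself; equivalently, its strongly connected component is a singleton.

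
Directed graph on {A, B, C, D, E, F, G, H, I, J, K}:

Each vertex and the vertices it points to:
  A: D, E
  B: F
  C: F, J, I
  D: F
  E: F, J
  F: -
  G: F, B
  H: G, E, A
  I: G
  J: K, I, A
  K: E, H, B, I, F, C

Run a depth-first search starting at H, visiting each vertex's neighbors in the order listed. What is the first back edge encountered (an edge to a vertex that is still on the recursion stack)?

K→E

DFS from H (visiting each vertex's neighbors in the order listed); mark gray on enter, black on exit:
H gray
  G gray
    F gray
    F black
    B gray
      B→F: F black — skip
    B black
  G black
  E gray
    E→F: F black — skip
    J gray
      K gray
        K→E: E is gray → back edge
First back edge: K → E.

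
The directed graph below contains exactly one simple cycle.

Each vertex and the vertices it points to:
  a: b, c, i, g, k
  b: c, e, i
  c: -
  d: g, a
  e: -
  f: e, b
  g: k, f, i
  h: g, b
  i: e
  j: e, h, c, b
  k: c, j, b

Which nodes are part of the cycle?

DFS with gray/black marking from g:
g gray
  k gray
    c gray
    c black
    j gray
      e gray
      e black
      h gray
        h→g: g is gray → back edge
Back edge closes the cycle g → k → j → h → g; its vertices are {g, h, j, k}.

g, h, j, k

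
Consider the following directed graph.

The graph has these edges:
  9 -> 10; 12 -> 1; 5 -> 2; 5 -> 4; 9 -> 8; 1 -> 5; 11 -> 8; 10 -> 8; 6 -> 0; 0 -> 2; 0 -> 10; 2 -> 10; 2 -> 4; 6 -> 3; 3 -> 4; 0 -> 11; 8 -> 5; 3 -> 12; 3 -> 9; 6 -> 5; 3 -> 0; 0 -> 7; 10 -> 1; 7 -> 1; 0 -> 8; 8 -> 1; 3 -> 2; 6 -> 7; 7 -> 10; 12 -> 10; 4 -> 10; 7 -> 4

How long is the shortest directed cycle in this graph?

For each vertex v, BFS finds the shortest path from v back to v.
The shortest such closed walk is 2 → 10 → 8 → 5 → 2, length 4.

4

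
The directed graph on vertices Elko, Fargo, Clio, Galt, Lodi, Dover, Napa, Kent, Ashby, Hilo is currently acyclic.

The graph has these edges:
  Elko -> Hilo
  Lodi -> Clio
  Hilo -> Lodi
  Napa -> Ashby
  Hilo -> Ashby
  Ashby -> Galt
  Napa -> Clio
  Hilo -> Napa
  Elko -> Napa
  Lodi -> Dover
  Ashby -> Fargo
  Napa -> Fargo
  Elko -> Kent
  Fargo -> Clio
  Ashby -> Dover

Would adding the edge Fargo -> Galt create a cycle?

Adding Fargo→Galt creates a cycle iff Galt can already reach Fargo.
Explore from Galt: no path reaches Fargo. The graph stays acyclic.

No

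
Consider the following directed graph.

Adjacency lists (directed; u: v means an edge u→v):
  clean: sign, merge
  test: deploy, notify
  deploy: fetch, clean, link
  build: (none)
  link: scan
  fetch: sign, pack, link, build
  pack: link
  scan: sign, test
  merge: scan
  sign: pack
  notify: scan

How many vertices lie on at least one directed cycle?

A vertex is on a directed cycle iff it belongs to a strongly connected component of size ≥ 2 (or has a self-loop).
The vertices on cycles are {link, pack, scan, sign, test, clean, fetch, merge, deploy, notify} — 10 in total.

10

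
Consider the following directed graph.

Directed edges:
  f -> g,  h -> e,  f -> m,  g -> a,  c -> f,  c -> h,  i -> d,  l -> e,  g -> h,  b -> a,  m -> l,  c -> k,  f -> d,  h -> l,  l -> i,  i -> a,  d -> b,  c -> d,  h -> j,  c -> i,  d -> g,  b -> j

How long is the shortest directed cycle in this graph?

For each vertex v, BFS finds the shortest path from v back to v.
The shortest such closed walk is d → g → h → l → i → d, length 5.

5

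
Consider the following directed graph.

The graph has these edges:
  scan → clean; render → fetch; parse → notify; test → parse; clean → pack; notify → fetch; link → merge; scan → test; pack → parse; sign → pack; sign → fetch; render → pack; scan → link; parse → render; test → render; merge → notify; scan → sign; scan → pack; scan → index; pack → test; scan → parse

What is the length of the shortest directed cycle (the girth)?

3

For each vertex v, BFS finds the shortest path from v back to v.
The shortest such closed walk is parse → render → pack → parse, length 3.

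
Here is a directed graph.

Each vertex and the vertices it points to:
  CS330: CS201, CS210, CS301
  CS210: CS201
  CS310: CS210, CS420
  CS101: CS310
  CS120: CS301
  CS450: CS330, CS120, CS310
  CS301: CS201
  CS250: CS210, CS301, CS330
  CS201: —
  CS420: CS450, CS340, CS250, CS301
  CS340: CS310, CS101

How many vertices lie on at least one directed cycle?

5

A vertex is on a directed cycle iff it belongs to a strongly connected component of size ≥ 2 (or has a self-loop).
The vertices on cycles are {CS101, CS310, CS340, CS420, CS450} — 5 in total.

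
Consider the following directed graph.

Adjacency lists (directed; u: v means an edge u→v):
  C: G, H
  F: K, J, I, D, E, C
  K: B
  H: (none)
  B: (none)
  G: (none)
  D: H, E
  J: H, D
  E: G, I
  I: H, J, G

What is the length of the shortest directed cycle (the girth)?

For each vertex v, BFS finds the shortest path from v back to v.
The shortest such closed walk is D → E → I → J → D, length 4.

4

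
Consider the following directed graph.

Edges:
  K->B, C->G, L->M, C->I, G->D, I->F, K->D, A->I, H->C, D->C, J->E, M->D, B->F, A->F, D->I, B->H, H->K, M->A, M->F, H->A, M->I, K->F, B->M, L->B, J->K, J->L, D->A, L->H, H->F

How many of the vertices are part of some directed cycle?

6

A vertex is on a directed cycle iff it belongs to a strongly connected component of size ≥ 2 (or has a self-loop).
The vertices on cycles are {B, C, D, G, H, K} — 6 in total.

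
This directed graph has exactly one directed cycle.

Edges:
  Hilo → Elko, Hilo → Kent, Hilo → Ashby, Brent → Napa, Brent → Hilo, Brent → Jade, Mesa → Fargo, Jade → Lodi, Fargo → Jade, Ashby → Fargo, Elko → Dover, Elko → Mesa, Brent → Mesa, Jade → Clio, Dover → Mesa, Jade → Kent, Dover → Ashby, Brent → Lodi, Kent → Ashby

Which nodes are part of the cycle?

Jade, Kent, Ashby, Fargo

DFS with gray/black marking from Jade:
Jade gray
  Lodi gray
  Lodi black
  Kent gray
    Ashby gray
      Fargo gray
        Fargo→Jade: Jade is gray → back edge
Back edge closes the cycle Jade → Kent → Ashby → Fargo → Jade; its vertices are {Jade, Kent, Ashby, Fargo}.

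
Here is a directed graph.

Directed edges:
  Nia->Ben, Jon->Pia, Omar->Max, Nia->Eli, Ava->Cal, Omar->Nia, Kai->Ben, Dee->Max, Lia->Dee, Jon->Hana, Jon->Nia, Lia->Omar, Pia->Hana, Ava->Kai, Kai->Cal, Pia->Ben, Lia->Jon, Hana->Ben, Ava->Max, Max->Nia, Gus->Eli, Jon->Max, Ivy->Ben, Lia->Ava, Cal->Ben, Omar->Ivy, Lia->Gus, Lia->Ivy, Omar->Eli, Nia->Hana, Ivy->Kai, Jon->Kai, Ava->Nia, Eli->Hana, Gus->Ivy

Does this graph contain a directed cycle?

No

DFS with white/gray/black marking, starting from Pia:
Pia gray
  Hana gray
    Ben gray
    Ben black
  Hana black
  Pia→Ben: Ben black — skip
Pia black
Dee gray
  Max gray
    Nia gray
      Nia→Ben: Ben black — skip
      Nia→Hana: Hana black — skip
      Eli gray
        Eli→Hana: Hana black — skip
      Eli black
    Nia black
  Max black
Dee black
Ava gray
  Kai gray
    Cal gray
      Cal→Ben: Ben black — skip
    Cal black
    Kai→Ben: Ben black — skip
  Kai black
  Ava→Nia: Nia black — skip
  Ava→Cal: Cal black — skip
  Ava→Max: Max black — skip
Ava black
Omar gray
  Ivy gray
    Ivy→Ben: Ben black — skip
    Ivy→Kai: Kai black — skip
  Ivy black
  Omar→Eli: Eli black — skip
  Omar→Max: Max black — skip
  Omar→Nia: Nia black — skip
Omar black
Lia gray
  Lia→Ivy: Ivy black — skip
  Lia→Ava: Ava black — skip
  Gus gray
    Gus→Eli: Eli black — skip
    Gus→Ivy: Ivy black — skip
  Gus black
  Jon gray
    Jon→Kai: Kai black — skip
    Jon→Max: Max black — skip
    Jon→Nia: Nia black — skip
    Jon→Pia: Pia black — skip
    Jon→Hana: Hana black — skip
  Jon black
  Lia→Omar: Omar black — skip
  Lia→Dee: Dee black — skip
Lia black
Every edge goes to a white or black vertex — no back edge, so the graph is acyclic.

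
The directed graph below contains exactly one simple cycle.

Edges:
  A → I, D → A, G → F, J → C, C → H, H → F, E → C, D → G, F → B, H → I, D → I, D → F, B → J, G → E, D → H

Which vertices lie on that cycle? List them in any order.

DFS with gray/black marking from H:
H gray
  F gray
    B gray
      J gray
        C gray
          C→H: H is gray → back edge
Back edge closes the cycle H → F → B → J → C → H; its vertices are {B, C, F, H, J}.

B, C, F, H, J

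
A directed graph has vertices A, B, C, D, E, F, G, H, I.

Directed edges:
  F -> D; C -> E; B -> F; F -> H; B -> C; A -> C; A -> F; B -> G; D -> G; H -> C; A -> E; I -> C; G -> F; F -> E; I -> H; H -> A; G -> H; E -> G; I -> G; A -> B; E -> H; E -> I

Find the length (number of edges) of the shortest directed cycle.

For each vertex v, BFS finds the shortest path from v back to v.
The shortest such closed walk is A → F → H → A, length 3.

3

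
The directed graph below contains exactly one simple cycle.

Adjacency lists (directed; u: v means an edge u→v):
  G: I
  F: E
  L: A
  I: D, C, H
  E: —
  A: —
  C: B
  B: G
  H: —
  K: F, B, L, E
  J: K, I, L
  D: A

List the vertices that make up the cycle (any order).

B, C, G, I

DFS with gray/black marking from I:
I gray
  D gray
    A gray
    A black
  D black
  C gray
    B gray
      G gray
        G→I: I is gray → back edge
Back edge closes the cycle I → C → B → G → I; its vertices are {B, C, G, I}.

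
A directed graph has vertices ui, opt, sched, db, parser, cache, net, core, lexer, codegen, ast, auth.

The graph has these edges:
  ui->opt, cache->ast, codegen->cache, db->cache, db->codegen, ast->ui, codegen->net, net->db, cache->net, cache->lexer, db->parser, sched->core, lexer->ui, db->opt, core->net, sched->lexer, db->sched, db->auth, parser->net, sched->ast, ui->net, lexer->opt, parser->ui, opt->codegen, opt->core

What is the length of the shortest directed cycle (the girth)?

3

For each vertex v, BFS finds the shortest path from v back to v.
The shortest such closed walk is db → codegen → net → db, length 3.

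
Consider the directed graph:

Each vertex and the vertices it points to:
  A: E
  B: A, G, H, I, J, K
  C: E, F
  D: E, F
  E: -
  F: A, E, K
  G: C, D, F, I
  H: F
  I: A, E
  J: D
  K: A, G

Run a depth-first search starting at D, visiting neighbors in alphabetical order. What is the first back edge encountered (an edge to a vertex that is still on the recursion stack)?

DFS from D (visiting neighbors in alphabetical order); mark gray on enter, black on exit:
D gray
  E gray
  E black
  F gray
    A gray
      A→E: E black — skip
    A black
    F→E: E black — skip
    K gray
      K→A: A black — skip
      G gray
        C gray
          C→E: E black — skip
          C→F: F is gray → back edge
First back edge: C → F.

C→F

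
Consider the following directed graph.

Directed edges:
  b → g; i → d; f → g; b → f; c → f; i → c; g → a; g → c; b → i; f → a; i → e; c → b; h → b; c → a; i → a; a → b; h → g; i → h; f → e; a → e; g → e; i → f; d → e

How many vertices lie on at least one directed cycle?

7

A vertex is on a directed cycle iff it belongs to a strongly connected component of size ≥ 2 (or has a self-loop).
The vertices on cycles are {a, b, c, f, g, h, i} — 7 in total.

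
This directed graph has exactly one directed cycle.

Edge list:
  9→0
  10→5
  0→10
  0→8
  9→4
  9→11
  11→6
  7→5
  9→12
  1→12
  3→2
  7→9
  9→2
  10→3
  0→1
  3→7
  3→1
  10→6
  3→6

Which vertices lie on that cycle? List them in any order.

DFS with gray/black marking from 9:
9 gray
  4 gray
  4 black
  12 gray
  12 black
  2 gray
  2 black
  0 gray
    1 gray
      1→12: 12 black — skip
    1 black
    8 gray
    8 black
    10 gray
      3 gray
        3→1: 1 black — skip
        3→2: 2 black — skip
        7 gray
          5 gray
          5 black
          7→9: 9 is gray → back edge
Back edge closes the cycle 9 → 0 → 10 → 3 → 7 → 9; its vertices are {0, 3, 7, 9, 10}.

0, 3, 7, 9, 10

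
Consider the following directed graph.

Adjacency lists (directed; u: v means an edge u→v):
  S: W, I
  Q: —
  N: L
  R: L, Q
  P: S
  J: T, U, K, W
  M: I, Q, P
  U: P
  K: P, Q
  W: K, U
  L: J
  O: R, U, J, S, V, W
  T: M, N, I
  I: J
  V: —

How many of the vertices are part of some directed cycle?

A vertex is on a directed cycle iff it belongs to a strongly connected component of size ≥ 2 (or has a self-loop).
The vertices on cycles are {I, J, K, L, M, N, P, S, T, U, W} — 11 in total.

11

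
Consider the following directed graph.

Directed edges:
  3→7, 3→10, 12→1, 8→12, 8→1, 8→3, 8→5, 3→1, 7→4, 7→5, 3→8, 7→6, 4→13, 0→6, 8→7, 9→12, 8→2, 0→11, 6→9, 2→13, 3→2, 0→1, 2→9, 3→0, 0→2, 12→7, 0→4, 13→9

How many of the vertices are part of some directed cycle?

A vertex is on a directed cycle iff it belongs to a strongly connected component of size ≥ 2 (or has a self-loop).
The vertices on cycles are {3, 4, 6, 7, 8, 9, 12, 13} — 8 in total.

8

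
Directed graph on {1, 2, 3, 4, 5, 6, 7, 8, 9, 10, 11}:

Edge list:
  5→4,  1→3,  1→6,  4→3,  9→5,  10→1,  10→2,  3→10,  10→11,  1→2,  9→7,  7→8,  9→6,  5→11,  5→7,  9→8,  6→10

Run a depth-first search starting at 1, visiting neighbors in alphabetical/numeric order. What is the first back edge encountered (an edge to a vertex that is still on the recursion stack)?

DFS from 1 (visiting neighbors in alphabetical/numeric order); mark gray on enter, black on exit:
1 gray
  2 gray
  2 black
  3 gray
    10 gray
      10→1: 1 is gray → back edge
First back edge: 10 → 1.

10→1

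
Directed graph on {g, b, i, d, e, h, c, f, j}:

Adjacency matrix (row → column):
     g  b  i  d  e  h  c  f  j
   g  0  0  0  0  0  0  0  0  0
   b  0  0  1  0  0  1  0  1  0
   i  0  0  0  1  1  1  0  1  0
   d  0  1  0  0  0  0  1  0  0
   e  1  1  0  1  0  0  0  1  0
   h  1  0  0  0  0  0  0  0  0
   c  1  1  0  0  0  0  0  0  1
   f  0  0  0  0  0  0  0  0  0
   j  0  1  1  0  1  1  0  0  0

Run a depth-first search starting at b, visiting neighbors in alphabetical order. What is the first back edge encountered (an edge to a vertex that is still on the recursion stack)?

d->b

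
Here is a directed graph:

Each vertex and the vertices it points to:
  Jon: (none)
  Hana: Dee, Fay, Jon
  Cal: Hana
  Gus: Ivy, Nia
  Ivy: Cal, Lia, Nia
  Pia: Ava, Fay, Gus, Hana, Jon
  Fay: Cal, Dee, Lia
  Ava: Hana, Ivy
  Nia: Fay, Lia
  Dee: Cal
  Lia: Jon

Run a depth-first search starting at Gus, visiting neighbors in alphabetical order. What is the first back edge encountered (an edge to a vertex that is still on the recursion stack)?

DFS from Gus (visiting neighbors in alphabetical order); mark gray on enter, black on exit:
Gus gray
  Ivy gray
    Cal gray
      Hana gray
        Dee gray
          Dee→Cal: Cal is gray → back edge
First back edge: Dee → Cal.

Dee->Cal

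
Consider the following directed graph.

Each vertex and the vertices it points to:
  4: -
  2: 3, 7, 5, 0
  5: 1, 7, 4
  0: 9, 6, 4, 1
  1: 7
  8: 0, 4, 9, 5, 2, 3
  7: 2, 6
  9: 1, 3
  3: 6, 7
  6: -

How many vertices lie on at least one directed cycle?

A vertex is on a directed cycle iff it belongs to a strongly connected component of size ≥ 2 (or has a self-loop).
The vertices on cycles are {0, 1, 2, 3, 5, 7, 9} — 7 in total.

7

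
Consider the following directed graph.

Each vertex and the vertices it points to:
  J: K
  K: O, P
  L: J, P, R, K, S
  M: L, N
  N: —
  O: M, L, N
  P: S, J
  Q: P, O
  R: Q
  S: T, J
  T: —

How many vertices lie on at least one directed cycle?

9

A vertex is on a directed cycle iff it belongs to a strongly connected component of size ≥ 2 (or has a self-loop).
The vertices on cycles are {J, K, L, M, O, P, Q, R, S} — 9 in total.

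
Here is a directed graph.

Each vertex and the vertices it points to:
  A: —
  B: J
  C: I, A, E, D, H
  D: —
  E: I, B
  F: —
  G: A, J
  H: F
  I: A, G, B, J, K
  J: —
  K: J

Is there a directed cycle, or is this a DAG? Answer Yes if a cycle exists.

DFS with white/gray/black marking, starting from J:
J gray
J black
A gray
A black
B gray
  B→J: J black — skip
B black
C gray
  I gray
    I→A: A black — skip
    G gray
      G→A: A black — skip
      G→J: J black — skip
    G black
    I→B: B black — skip
    I→J: J black — skip
    K gray
      K→J: J black — skip
    K black
  I black
  C→A: A black — skip
  E gray
    E→I: I black — skip
    E→B: B black — skip
  E black
  D gray
  D black
  H gray
    F gray
    F black
  H black
C black
Every edge goes to a white or black vertex — no back edge, so the graph is acyclic.

No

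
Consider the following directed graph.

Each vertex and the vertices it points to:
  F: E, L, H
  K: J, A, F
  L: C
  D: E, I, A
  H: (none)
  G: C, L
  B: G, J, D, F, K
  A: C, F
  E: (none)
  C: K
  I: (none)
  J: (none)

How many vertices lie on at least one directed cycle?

5

A vertex is on a directed cycle iff it belongs to a strongly connected component of size ≥ 2 (or has a self-loop).
The vertices on cycles are {A, C, F, K, L} — 5 in total.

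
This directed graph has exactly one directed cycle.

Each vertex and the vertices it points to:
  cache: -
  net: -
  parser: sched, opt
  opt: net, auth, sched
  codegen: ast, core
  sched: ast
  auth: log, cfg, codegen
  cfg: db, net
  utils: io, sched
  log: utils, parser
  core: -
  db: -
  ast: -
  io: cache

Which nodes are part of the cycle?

log, opt, auth, parser

DFS with gray/black marking from auth:
auth gray
  log gray
    utils gray
      io gray
        cache gray
        cache black
      io black
      sched gray
        ast gray
        ast black
      sched black
    utils black
    parser gray
      parser→sched: sched black — skip
      opt gray
        net gray
        net black
        opt→auth: auth is gray → back edge
Back edge closes the cycle auth → log → parser → opt → auth; its vertices are {log, opt, auth, parser}.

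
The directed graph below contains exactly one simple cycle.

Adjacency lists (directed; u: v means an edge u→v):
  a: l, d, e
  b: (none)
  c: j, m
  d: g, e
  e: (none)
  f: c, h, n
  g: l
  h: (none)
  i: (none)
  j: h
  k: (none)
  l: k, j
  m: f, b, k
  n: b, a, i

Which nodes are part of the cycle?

DFS with gray/black marking from m:
m gray
  f gray
    c gray
      j gray
        h gray
        h black
      j black
      c→m: m is gray → back edge
Back edge closes the cycle m → f → c → m; its vertices are {c, f, m}.

c, f, m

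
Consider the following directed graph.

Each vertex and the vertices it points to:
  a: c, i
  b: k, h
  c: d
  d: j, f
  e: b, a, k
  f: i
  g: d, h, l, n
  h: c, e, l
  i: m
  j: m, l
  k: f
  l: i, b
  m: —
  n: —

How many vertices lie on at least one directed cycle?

A vertex is on a directed cycle iff it belongs to a strongly connected component of size ≥ 2 (or has a self-loop).
The vertices on cycles are {a, b, c, d, e, h, j, l} — 8 in total.

8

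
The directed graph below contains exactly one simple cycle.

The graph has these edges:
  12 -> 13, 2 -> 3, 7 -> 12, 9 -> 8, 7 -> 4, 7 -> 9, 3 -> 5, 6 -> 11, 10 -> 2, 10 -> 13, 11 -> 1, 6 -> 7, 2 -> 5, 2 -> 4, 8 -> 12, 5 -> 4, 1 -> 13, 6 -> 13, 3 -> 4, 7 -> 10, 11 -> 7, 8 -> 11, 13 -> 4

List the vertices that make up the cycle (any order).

7, 8, 9, 11

DFS with gray/black marking from 7:
7 gray
  12 gray
    13 gray
      4 gray
      4 black
    13 black
  12 black
  9 gray
    8 gray
      11 gray
        1 gray
          1→13: 13 black — skip
        1 black
        11→7: 7 is gray → back edge
Back edge closes the cycle 7 → 9 → 8 → 11 → 7; its vertices are {7, 8, 9, 11}.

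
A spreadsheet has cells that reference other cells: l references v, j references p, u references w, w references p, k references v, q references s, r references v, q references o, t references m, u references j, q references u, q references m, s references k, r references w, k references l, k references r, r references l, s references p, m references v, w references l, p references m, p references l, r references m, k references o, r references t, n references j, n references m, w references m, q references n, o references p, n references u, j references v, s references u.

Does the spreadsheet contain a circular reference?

No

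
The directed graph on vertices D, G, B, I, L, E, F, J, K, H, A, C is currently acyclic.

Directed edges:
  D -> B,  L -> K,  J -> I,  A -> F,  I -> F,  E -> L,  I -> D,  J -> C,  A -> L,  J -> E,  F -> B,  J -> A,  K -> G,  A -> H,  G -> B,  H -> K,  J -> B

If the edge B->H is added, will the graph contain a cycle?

Yes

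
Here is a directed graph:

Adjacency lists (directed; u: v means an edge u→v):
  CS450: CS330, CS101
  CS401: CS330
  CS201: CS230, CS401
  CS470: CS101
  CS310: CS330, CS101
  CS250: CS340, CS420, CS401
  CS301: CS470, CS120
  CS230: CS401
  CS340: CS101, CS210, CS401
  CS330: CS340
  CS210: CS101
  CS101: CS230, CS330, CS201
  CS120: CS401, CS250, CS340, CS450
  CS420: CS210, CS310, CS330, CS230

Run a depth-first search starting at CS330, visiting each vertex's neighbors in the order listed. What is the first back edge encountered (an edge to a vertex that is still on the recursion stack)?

CS401->CS330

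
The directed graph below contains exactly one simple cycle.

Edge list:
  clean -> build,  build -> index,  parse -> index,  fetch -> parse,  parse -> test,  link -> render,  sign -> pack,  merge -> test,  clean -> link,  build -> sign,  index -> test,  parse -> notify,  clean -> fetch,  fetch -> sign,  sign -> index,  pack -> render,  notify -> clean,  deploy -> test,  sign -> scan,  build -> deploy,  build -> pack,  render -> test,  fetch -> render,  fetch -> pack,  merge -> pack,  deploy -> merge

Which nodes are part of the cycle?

DFS with gray/black marking from clean:
clean gray
  fetch gray
    parse gray
      notify gray
        notify→clean: clean is gray → back edge
Back edge closes the cycle clean → fetch → parse → notify → clean; its vertices are {clean, fetch, parse, notify}.

clean, fetch, parse, notify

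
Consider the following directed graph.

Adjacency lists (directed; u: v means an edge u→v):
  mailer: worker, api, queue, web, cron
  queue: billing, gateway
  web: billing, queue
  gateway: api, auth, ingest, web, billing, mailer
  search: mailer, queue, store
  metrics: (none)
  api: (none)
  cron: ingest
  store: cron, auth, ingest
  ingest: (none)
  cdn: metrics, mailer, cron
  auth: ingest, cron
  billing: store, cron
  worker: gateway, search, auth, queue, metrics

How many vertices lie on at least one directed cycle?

A vertex is on a directed cycle iff it belongs to a strongly connected component of size ≥ 2 (or has a self-loop).
The vertices on cycles are {web, queue, mailer, search, worker, gateway} — 6 in total.

6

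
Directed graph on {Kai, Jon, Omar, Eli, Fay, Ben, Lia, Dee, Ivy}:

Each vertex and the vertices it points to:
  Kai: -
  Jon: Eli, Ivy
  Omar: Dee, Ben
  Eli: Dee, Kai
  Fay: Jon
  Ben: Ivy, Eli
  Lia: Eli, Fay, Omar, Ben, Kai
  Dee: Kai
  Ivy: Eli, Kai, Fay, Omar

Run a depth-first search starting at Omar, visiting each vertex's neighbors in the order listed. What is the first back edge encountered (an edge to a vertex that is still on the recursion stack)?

Jon→Ivy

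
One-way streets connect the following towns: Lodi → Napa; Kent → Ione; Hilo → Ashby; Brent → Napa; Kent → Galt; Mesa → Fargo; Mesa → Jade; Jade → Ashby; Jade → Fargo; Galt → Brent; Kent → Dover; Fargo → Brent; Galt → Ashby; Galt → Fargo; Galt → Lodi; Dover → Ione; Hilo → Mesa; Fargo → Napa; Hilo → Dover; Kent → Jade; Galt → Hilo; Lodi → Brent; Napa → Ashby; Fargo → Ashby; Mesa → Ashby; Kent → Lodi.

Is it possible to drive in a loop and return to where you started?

No

DFS with white/gray/black marking, starting from Lodi:
Lodi gray
  Brent gray
    Napa gray
      Ashby gray
      Ashby black
    Napa black
  Brent black
  Lodi→Napa: Napa black — skip
Lodi black
Ione gray
Ione black
Fargo gray
  Fargo→Napa: Napa black — skip
  Fargo→Brent: Brent black — skip
  Fargo→Ashby: Ashby black — skip
Fargo black
Jade gray
  Jade→Ashby: Ashby black — skip
  Jade→Fargo: Fargo black — skip
Jade black
Hilo gray
  Mesa gray
    Mesa→Fargo: Fargo black — skip
    Mesa→Jade: Jade black — skip
    Mesa→Ashby: Ashby black — skip
  Mesa black
  Hilo→Ashby: Ashby black — skip
  Dover gray
    Dover→Ione: Ione black — skip
  Dover black
Hilo black
Kent gray
  Kent→Ione: Ione black — skip
  Galt gray
    Galt→Ashby: Ashby black — skip
    Galt→Lodi: Lodi black — skip
    Galt→Fargo: Fargo black — skip
    Galt→Hilo: Hilo black — skip
    Galt→Brent: Brent black — skip
  Galt black
  Kent→Lodi: Lodi black — skip
  Kent→Jade: Jade black — skip
  Kent→Dover: Dover black — skip
Kent black
Every edge goes to a white or black vertex — no back edge, so the graph is acyclic.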